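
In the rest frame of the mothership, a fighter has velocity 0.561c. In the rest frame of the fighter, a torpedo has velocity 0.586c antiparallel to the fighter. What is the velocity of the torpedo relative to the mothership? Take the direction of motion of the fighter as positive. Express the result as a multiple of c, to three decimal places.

With v = 0.561 and u' = -0.586 (in units of c),
u = (u' + v)/(1 + u'v/c²):
u = (-0.586 + 0.561) / (1 + (-0.586)·0.561) = -0.0250/0.6713 = -0.0372
(Galilean addition would give -0.025c.)

-0.037c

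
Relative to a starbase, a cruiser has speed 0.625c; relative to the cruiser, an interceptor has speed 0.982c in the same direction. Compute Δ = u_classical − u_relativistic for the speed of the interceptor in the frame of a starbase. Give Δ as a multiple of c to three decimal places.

Δ = 0.611c

Galilean: u_cl = 0.982 + 0.625 = 1.6070.
Relativistic: u_rel = (0.982 + 0.625) / (1 + 0.982·0.625) = 1.6070/1.6138 = 0.9958.
Δ = 1.6070 − 0.9958 = 0.6112.
(The classical prediction exceeds c; the relativistic result does not.)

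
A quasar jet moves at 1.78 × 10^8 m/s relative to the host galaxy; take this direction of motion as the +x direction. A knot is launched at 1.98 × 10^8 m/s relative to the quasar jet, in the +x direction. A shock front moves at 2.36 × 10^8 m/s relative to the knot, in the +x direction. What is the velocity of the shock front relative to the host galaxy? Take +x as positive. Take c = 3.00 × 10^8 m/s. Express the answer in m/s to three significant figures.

2.96 × 10^8 m/s

Apply u = (u' + v)/(1 + u'v/c²) successively, working outward toward the host galaxy.
(Dividing each given speed by c = 3.00 × 10^8 m/s to work in units of c.)
Start: velocity of the quasar jet relative to the host galaxy = 0.5933c.
Compose with the knot (u' = 0.660 in the quasar jet frame): u_1 = (0.660 + 0.593) / (1 + 0.660·0.593) = 1.2533/1.3916 = 0.9006.
Compose with the shock front (u' = 0.787 in the knot frame): u_2 = (0.787 + 0.901) / (1 + 0.787·0.901) = 1.6873/1.7085 = 0.9876.
So u = 0.9876 × 3.00 × 10^8 m/s.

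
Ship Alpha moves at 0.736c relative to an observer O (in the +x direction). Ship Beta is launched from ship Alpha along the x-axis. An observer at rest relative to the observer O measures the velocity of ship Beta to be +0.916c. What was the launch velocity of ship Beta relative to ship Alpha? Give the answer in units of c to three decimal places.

Invert the composition law: u' = (u − v)/(1 − uv/c²).
u' = (0.916 − 0.736) / (1 − (0.916)(0.736)) = 0.1800/0.3258 = 0.5524.

+0.552c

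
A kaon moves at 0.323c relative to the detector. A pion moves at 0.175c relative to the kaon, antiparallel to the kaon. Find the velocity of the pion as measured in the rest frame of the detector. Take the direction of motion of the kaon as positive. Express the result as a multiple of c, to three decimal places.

+0.157c

With v = 0.323 and u' = -0.175 (in units of c),
u = (u' + v)/(1 + u'v/c²):
u = (-0.175 + 0.323) / (1 + (-0.175)·0.323) = 0.1480/0.9435 = 0.1569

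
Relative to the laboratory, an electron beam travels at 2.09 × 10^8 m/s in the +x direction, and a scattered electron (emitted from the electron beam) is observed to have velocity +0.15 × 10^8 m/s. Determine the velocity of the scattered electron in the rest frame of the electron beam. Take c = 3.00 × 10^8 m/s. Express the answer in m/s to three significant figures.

v = 0.697c, u = 0.050c.
Invert the composition law: u' = (u − v)/(1 − uv/c²).
u' = (0.050 − 0.697) / (1 − (0.050)(0.697)) = -0.6467/0.9652 = -0.6700.
u' = -0.6700 × 3.00 × 10^8 m/s.

-2.01 × 10^8 m/s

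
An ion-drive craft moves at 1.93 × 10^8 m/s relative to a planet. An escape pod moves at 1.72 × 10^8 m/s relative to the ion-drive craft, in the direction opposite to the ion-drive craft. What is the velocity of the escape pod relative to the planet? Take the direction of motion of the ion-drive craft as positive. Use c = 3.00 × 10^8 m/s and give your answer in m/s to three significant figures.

In units of c (dividing by 3.00 × 10^8 m/s): v = 0.643, u' = -0.573.
u = (u' + v)/(1 + u'v/c²):
u = (-0.573 + 0.643) / (1 + (-0.573)·0.643) = 0.0700/0.6312 = 0.1109
Converting back: u = 0.1109 × 3.00 × 10^8 m/s.

+3.33 × 10^7 m/s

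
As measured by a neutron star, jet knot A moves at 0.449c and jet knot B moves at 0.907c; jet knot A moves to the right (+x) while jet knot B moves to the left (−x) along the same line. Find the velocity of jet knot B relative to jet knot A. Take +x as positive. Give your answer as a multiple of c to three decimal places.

β_A = 0.449, β_B = -0.907.
Transform to A's frame with the inverse velocity-addition law: u' = (u − v)/(1 − uv/c²), taking u = β_B and v = β_A.
u' = (-0.907 − 0.449) / (1 − (0.449)(-0.907)) = -1.3560/1.4072 = -0.9636.

-0.964c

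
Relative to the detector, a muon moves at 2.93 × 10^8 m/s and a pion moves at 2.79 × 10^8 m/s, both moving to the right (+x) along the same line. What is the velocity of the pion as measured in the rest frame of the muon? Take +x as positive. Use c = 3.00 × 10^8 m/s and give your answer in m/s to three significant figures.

-1.53 × 10^8 m/s

β_A = 0.977, β_B = 0.930 (dividing each by c = 3.00 × 10^8 m/s).
Transform to A's frame with the inverse velocity-addition law: u' = (u − v)/(1 − uv/c²), taking u = β_B and v = β_A.
u' = (0.930 − 0.977) / (1 − (0.977)(0.930)) = -0.0467/0.0917 = -0.5089.
u' = -0.5089 × 3.00 × 10^8 m/s.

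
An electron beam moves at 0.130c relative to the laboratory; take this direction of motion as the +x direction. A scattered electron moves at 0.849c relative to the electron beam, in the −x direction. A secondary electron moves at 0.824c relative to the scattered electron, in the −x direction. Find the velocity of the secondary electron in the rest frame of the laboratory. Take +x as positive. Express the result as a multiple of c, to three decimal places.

-0.980c

Apply u = (u' + v)/(1 + u'v/c²) successively, working outward toward the laboratory.
Start: velocity of the electron beam relative to the laboratory = 0.1300c.
Compose with the scattered electron (u' = -0.849 in the electron beam frame): u_1 = (-0.849 + 0.130) / (1 + (-0.849)·0.130) = -0.7190/0.8896 = -0.8082.
Compose with the secondary electron (u' = -0.824 in the scattered electron frame): u_2 = (-0.824 + (-0.808)) / (1 + (-0.824)·(-0.808)) = -1.6322/1.6660 = -0.9797.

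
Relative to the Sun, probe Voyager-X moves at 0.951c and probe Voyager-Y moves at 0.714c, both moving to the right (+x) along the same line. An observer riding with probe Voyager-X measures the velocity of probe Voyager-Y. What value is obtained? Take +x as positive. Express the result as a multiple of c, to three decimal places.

β_A = 0.951, β_B = 0.714.
Transform to A's frame with the inverse velocity-addition law: u' = (u − v)/(1 − uv/c²), taking u = β_B and v = β_A.
u' = (0.714 − 0.951) / (1 − (0.951)(0.714)) = -0.2370/0.3210 = -0.7383.

-0.738c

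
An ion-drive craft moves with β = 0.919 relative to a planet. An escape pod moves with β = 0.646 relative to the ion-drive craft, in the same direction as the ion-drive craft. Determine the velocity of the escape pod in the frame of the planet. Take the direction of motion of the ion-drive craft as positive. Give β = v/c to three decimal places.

β = 0.982

With v = 0.919 and u' = 0.646 (in units of c),
u = (u' + v)/(1 + u'v/c²):
u = (0.646 + 0.919) / (1 + 0.646·0.919) = 1.5650/1.5937 = 0.9820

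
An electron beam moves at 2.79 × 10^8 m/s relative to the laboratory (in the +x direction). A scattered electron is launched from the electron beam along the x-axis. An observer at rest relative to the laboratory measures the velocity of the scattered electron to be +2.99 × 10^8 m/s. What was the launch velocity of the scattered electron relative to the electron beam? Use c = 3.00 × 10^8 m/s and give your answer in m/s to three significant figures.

+2.74 × 10^8 m/s

v = 0.930c, u = 0.997c.
Invert the composition law: u' = (u − v)/(1 − uv/c²).
u' = (0.997 − 0.930) / (1 − (0.997)(0.930)) = 0.0667/0.0731 = 0.9120.
u' = 0.9120 × 3.00 × 10^8 m/s.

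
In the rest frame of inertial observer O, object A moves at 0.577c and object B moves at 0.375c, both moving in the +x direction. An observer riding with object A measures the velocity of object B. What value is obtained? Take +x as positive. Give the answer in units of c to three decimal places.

β_A = 0.577, β_B = 0.375.
Transform to A's frame with the inverse velocity-addition law: u' = (u − v)/(1 − uv/c²), taking u = β_B and v = β_A.
u' = (0.375 − 0.577) / (1 − (0.577)(0.375)) = -0.2020/0.7836 = -0.2578.

-0.258c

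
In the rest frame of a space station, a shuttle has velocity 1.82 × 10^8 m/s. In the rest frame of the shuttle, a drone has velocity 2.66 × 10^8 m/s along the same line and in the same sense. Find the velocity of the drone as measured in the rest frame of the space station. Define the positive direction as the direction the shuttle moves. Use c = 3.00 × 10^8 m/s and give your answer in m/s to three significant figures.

In units of c (dividing by 3.00 × 10^8 m/s): v = 0.607, u' = 0.887.
u = (u' + v)/(1 + u'v/c²):
u = (0.887 + 0.607) / (1 + 0.887·0.607) = 1.4933/1.5379 = 0.9710
(Galilean addition would give +1.493c, exceeding c.)
Converting back: u = 0.9710 × 3.00 × 10^8 m/s.

2.91 × 10^8 m/s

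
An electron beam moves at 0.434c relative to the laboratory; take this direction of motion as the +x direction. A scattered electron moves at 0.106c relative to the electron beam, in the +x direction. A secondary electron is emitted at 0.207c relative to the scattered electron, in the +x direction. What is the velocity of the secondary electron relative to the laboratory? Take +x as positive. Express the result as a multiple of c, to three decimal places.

0.653c

Apply u = (u' + v)/(1 + u'v/c²) successively, working outward toward the laboratory.
Start: velocity of the electron beam relative to the laboratory = 0.4340c.
Compose with the scattered electron (u' = 0.106 in the electron beam frame): u_1 = (0.106 + 0.434) / (1 + 0.106·0.434) = 0.5400/1.0460 = 0.5163.
Compose with the secondary electron (u' = 0.207 in the scattered electron frame): u_2 = (0.207 + 0.516) / (1 + 0.207·0.516) = 0.7233/1.1069 = 0.6534.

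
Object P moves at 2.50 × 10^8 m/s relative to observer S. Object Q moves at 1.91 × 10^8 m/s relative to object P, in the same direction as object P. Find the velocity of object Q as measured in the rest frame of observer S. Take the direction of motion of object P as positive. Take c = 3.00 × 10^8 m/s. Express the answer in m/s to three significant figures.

In units of c (dividing by 3.00 × 10^8 m/s): v = 0.833, u' = 0.637.
u = (u' + v)/(1 + u'v/c²):
u = (0.637 + 0.833) / (1 + 0.637·0.833) = 1.4700/1.5306 = 0.9604
Converting back: u = 0.9604 × 3.00 × 10^8 m/s.

2.88 × 10^8 m/s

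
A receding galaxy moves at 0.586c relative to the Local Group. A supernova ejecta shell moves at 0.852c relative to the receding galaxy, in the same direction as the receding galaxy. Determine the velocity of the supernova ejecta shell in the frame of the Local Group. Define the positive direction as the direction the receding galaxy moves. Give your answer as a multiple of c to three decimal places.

With v = 0.586 and u' = 0.852 (in units of c),
u = (u' + v)/(1 + u'v/c²):
u = (0.852 + 0.586) / (1 + 0.852·0.586) = 1.4380/1.4993 = 0.9591

0.959c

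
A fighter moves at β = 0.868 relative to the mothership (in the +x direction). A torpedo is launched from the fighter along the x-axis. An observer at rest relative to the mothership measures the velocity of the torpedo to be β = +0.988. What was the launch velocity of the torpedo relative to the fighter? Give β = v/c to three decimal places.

β = +0.843

Invert the composition law: u' = (u − v)/(1 − uv/c²).
u' = (0.988 − 0.868) / (1 − (0.988)(0.868)) = 0.1200/0.1424 = 0.8426.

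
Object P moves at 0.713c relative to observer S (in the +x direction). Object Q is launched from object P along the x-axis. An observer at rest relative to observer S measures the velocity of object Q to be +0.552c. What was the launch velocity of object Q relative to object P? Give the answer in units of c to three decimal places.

-0.265c

Invert the composition law: u' = (u − v)/(1 − uv/c²).
u' = (0.552 − 0.713) / (1 − (0.552)(0.713)) = -0.1610/0.6064 = -0.2655.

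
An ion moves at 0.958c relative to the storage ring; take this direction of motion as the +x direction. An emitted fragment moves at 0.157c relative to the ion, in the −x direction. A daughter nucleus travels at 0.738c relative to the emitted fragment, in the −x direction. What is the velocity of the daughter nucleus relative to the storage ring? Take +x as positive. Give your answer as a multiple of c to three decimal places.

+0.673c

Apply u = (u' + v)/(1 + u'v/c²) successively, working outward toward the storage ring.
Start: velocity of the ion relative to the storage ring = 0.9580c.
Compose with the emitted fragment (u' = -0.157 in the ion frame): u_1 = (-0.157 + 0.958) / (1 + (-0.157)·0.958) = 0.8010/0.8496 = 0.9428.
Compose with the daughter nucleus (u' = -0.738 in the emitted fragment frame): u_2 = (-0.738 + 0.943) / (1 + (-0.738)·0.943) = 0.2048/0.3042 = 0.6732.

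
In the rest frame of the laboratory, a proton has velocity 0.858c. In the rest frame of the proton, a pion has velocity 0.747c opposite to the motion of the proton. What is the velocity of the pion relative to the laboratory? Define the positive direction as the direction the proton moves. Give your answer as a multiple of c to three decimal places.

+0.309c

With v = 0.858 and u' = -0.747 (in units of c),
u = (u' + v)/(1 + u'v/c²):
u = (-0.747 + 0.858) / (1 + (-0.747)·0.858) = 0.1110/0.3591 = 0.3091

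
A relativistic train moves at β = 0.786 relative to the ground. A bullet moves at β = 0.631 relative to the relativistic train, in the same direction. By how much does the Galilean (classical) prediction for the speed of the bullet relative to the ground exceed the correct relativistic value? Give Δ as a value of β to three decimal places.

Δ = 0.470

Galilean: u_cl = 0.631 + 0.786 = 1.4170.
Relativistic: u_rel = (0.631 + 0.786) / (1 + 0.631·0.786) = 1.4170/1.4960 = 0.9472.
Δ = 1.4170 − 0.9472 = 0.4698.
(The classical prediction exceeds c; the relativistic result does not.)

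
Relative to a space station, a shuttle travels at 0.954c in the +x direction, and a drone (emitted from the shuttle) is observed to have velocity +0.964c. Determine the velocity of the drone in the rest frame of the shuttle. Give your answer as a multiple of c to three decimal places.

+0.124c

Invert the composition law: u' = (u − v)/(1 − uv/c²).
u' = (0.964 − 0.954) / (1 − (0.964)(0.954)) = 0.0100/0.0803 = 0.1245.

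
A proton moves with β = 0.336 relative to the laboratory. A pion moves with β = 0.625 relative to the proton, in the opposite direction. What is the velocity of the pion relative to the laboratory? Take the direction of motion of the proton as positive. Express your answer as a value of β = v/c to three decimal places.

With v = 0.336 and u' = -0.625 (in units of c),
u = (u' + v)/(1 + u'v/c²):
u = (-0.625 + 0.336) / (1 + (-0.625)·0.336) = -0.2890/0.7900 = -0.3658

β = -0.366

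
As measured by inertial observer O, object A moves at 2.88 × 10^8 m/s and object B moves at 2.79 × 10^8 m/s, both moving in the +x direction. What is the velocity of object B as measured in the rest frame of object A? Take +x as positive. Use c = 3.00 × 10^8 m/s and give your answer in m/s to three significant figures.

-8.40 × 10^7 m/s

β_A = 0.960, β_B = 0.930 (dividing each by c = 3.00 × 10^8 m/s).
Transform to A's frame with the inverse velocity-addition law: u' = (u − v)/(1 − uv/c²), taking u = β_B and v = β_A.
u' = (0.930 − 0.960) / (1 − (0.960)(0.930)) = -0.0300/0.1072 = -0.2799.
u' = -0.2799 × 3.00 × 10^8 m/s.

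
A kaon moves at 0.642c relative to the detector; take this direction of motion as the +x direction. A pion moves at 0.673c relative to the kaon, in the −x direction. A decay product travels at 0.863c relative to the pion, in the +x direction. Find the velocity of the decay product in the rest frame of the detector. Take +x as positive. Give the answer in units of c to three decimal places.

+0.848c

Apply u = (u' + v)/(1 + u'v/c²) successively, working outward toward the detector.
Start: velocity of the kaon relative to the detector = 0.6420c.
Compose with the pion (u' = -0.673 in the kaon frame): u_1 = (-0.673 + 0.642) / (1 + (-0.673)·0.642) = -0.0310/0.5679 = -0.0546.
Compose with the decay product (u' = 0.863 in the pion frame): u_2 = (0.863 + (-0.055)) / (1 + 0.863·(-0.055)) = 0.8084/0.9529 = 0.8484.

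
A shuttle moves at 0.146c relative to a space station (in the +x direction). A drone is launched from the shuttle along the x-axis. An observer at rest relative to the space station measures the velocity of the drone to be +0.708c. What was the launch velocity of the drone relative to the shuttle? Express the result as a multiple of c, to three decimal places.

Invert the composition law: u' = (u − v)/(1 − uv/c²).
u' = (0.708 − 0.146) / (1 − (0.708)(0.146)) = 0.5620/0.8966 = 0.6268.

+0.627c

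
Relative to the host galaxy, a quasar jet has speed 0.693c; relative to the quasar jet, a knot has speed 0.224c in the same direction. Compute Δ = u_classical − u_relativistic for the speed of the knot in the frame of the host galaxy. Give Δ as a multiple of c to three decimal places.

Δ = 0.123c

Galilean: u_cl = 0.224 + 0.693 = 0.9170.
Relativistic: u_rel = (0.224 + 0.693) / (1 + 0.224·0.693) = 0.9170/1.1552 = 0.7938.
Δ = 0.9170 − 0.7938 = 0.1232.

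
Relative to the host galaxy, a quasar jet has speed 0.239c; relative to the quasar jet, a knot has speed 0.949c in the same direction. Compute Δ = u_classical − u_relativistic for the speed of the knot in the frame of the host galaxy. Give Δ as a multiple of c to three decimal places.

Δ = 0.220c

Galilean: u_cl = 0.949 + 0.239 = 1.1880.
Relativistic: u_rel = (0.949 + 0.239) / (1 + 0.949·0.239) = 1.1880/1.2268 = 0.9684.
Δ = 1.1880 − 0.9684 = 0.2196.
(The classical prediction exceeds c; the relativistic result does not.)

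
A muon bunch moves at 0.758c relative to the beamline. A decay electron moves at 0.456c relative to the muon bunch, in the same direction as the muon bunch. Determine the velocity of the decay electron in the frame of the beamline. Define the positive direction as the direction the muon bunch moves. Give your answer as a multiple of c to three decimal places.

0.902c

With v = 0.758 and u' = 0.456 (in units of c),
u = (u' + v)/(1 + u'v/c²):
u = (0.456 + 0.758) / (1 + 0.456·0.758) = 1.2140/1.3456 = 0.9022
(Galilean addition would give +1.214c, exceeding c.)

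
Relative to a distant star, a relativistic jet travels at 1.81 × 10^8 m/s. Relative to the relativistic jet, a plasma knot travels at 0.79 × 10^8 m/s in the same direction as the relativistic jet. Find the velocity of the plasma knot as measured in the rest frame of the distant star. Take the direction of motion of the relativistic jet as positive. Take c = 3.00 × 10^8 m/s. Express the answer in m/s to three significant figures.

2.24 × 10^8 m/s

In units of c (dividing by 3.00 × 10^8 m/s): v = 0.603, u' = 0.263.
u = (u' + v)/(1 + u'v/c²):
u = (0.263 + 0.603) / (1 + 0.263·0.603) = 0.8667/1.1589 = 0.7478
Converting back: u = 0.7478 × 3.00 × 10^8 m/s.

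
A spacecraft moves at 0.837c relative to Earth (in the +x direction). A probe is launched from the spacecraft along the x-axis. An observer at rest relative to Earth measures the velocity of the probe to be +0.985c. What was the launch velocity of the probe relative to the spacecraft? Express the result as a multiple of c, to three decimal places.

Invert the composition law: u' = (u − v)/(1 − uv/c²).
u' = (0.985 − 0.837) / (1 − (0.985)(0.837)) = 0.1480/0.1756 = 0.8430.

+0.843c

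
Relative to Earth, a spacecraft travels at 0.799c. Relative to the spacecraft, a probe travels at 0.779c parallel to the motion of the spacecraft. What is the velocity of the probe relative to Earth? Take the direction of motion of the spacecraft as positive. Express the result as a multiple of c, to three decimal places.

0.973c

With v = 0.799 and u' = 0.779 (in units of c),
u = (u' + v)/(1 + u'v/c²):
u = (0.779 + 0.799) / (1 + 0.779·0.799) = 1.5780/1.6224 = 0.9726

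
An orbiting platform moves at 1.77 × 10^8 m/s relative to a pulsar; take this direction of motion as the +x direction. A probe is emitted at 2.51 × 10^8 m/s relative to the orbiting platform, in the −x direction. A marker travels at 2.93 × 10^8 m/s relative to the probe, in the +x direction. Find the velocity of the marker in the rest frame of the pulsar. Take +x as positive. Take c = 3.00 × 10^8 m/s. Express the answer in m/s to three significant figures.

+2.80 × 10^8 m/s

Apply u = (u' + v)/(1 + u'v/c²) successively, working outward toward the pulsar.
(Dividing each given speed by c = 3.00 × 10^8 m/s to work in units of c.)
Start: velocity of the orbiting platform relative to the pulsar = 0.5900c.
Compose with the probe (u' = -0.837 in the orbiting platform frame): u_1 = (-0.837 + 0.590) / (1 + (-0.837)·0.590) = -0.2467/0.5064 = -0.4871.
Compose with the marker (u' = 0.977 in the probe frame): u_2 = (0.977 + (-0.487)) / (1 + 0.977·(-0.487)) = 0.4895/0.5242 = 0.9338.
So u = 0.9338 × 3.00 × 10^8 m/s.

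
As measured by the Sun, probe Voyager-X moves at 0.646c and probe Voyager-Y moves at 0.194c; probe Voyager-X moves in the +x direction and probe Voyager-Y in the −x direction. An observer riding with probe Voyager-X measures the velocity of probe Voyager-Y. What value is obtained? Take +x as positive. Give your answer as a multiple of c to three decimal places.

-0.746c

β_A = 0.646, β_B = -0.194.
Transform to A's frame with the inverse velocity-addition law: u' = (u − v)/(1 − uv/c²), taking u = β_B and v = β_A.
u' = (-0.194 − 0.646) / (1 − (0.646)(-0.194)) = -0.8400/1.1253 = -0.7465.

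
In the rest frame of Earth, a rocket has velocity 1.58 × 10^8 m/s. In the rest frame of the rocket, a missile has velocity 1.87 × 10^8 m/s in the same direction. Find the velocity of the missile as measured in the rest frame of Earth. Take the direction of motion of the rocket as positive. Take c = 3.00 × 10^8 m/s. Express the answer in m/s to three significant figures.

In units of c (dividing by 3.00 × 10^8 m/s): v = 0.527, u' = 0.623.
u = (u' + v)/(1 + u'v/c²):
u = (0.623 + 0.527) / (1 + 0.623·0.527) = 1.1500/1.3283 = 0.8658
Converting back: u = 0.8658 × 3.00 × 10^8 m/s.

2.60 × 10^8 m/s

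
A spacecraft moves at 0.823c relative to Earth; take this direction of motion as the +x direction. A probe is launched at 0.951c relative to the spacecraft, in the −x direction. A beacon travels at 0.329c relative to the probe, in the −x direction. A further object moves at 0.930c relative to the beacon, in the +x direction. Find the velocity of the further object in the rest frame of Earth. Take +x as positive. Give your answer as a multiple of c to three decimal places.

Apply u = (u' + v)/(1 + u'v/c²) successively, working outward toward Earth.
Start: velocity of the spacecraft relative to Earth = 0.8230c.
Compose with the probe (u' = -0.951 in the spacecraft frame): u_1 = (-0.951 + 0.823) / (1 + (-0.951)·0.823) = -0.1280/0.2173 = -0.5890.
Compose with the beacon (u' = -0.329 in the probe frame): u_2 = (-0.329 + (-0.589)) / (1 + (-0.329)·(-0.589)) = -0.9180/1.1938 = -0.7690.
Compose with the further object (u' = 0.930 in the beacon frame): u_3 = (0.930 + (-0.769)) / (1 + 0.930·(-0.769)) = 0.1610/0.2849 = 0.5653.

+0.565c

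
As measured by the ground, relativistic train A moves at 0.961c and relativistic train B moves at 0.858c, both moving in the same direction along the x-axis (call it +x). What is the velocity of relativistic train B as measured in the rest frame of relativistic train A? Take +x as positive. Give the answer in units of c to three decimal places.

-0.587c

β_A = 0.961, β_B = 0.858.
Transform to A's frame with the inverse velocity-addition law: u' = (u − v)/(1 − uv/c²), taking u = β_B and v = β_A.
u' = (0.858 − 0.961) / (1 − (0.961)(0.858)) = -0.1030/0.1755 = -0.5870.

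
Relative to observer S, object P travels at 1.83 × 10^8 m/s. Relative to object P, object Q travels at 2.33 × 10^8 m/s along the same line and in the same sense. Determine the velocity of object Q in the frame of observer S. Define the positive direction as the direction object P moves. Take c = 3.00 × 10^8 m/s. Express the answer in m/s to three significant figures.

2.82 × 10^8 m/s

In units of c (dividing by 3.00 × 10^8 m/s): v = 0.610, u' = 0.777.
u = (u' + v)/(1 + u'v/c²):
u = (0.777 + 0.610) / (1 + 0.777·0.610) = 1.3867/1.4738 = 0.9409
(Galilean addition would give +1.387c, exceeding c.)
Converting back: u = 0.9409 × 3.00 × 10^8 m/s.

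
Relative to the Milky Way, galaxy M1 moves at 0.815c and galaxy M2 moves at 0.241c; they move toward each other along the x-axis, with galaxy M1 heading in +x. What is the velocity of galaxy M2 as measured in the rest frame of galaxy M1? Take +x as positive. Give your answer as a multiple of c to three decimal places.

-0.883c

β_A = 0.815, β_B = -0.241.
Transform to A's frame with the inverse velocity-addition law: u' = (u − v)/(1 − uv/c²), taking u = β_B and v = β_A.
u' = (-0.241 − 0.815) / (1 − (0.815)(-0.241)) = -1.0560/1.1964 = -0.8826.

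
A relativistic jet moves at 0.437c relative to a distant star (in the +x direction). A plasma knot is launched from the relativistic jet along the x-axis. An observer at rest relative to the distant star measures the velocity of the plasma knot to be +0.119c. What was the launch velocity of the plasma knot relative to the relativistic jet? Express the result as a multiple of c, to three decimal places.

-0.335c

Invert the composition law: u' = (u − v)/(1 − uv/c²).
u' = (0.119 − 0.437) / (1 − (0.119)(0.437)) = -0.3180/0.9480 = -0.3354.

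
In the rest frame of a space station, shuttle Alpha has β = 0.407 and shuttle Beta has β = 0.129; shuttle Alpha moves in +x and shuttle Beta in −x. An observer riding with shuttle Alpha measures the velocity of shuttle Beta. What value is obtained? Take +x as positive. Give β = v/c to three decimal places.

β = -0.509

β_A = 0.407, β_B = -0.129.
Transform to A's frame with the inverse velocity-addition law: u' = (u − v)/(1 − uv/c²), taking u = β_B and v = β_A.
u' = (-0.129 − 0.407) / (1 − (0.407)(-0.129)) = -0.5360/1.0525 = -0.5093.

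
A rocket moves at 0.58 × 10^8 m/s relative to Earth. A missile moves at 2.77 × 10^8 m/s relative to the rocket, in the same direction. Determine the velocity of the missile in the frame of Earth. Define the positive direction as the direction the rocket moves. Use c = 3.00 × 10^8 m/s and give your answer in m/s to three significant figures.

In units of c (dividing by 3.00 × 10^8 m/s): v = 0.193, u' = 0.923.
u = (u' + v)/(1 + u'v/c²):
u = (0.923 + 0.193) / (1 + 0.923·0.193) = 1.1167/1.1785 = 0.9475
Converting back: u = 0.9475 × 3.00 × 10^8 m/s.

2.84 × 10^8 m/s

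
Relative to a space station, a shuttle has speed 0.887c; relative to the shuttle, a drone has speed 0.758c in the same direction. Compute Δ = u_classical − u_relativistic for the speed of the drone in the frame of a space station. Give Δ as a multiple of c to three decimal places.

Δ = 0.661c

Galilean: u_cl = 0.758 + 0.887 = 1.6450.
Relativistic: u_rel = (0.758 + 0.887) / (1 + 0.758·0.887) = 1.6450/1.6723 = 0.9836.
Δ = 1.6450 − 0.9836 = 0.6614.
(The classical prediction exceeds c; the relativistic result does not.)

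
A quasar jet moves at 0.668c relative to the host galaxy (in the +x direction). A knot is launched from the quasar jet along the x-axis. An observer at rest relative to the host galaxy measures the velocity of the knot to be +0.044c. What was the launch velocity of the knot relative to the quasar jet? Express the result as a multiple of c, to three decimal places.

-0.643c

Invert the composition law: u' = (u − v)/(1 − uv/c²).
u' = (0.044 − 0.668) / (1 − (0.044)(0.668)) = -0.6240/0.9706 = -0.6429.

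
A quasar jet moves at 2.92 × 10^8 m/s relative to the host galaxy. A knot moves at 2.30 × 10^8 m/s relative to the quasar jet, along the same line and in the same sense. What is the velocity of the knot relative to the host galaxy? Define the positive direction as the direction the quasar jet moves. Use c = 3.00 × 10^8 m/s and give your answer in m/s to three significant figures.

In units of c (dividing by 3.00 × 10^8 m/s): v = 0.973, u' = 0.767.
u = (u' + v)/(1 + u'v/c²):
u = (0.767 + 0.973) / (1 + 0.767·0.973) = 1.7400/1.7462 = 0.9964
(Galilean addition would give +1.740c, exceeding c.)
Converting back: u = 0.9964 × 3.00 × 10^8 m/s.

2.99 × 10^8 m/s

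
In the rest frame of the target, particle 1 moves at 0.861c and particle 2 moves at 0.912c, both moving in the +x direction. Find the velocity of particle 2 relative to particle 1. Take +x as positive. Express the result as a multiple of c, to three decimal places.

β_A = 0.861, β_B = 0.912.
Transform to A's frame with the inverse velocity-addition law: u' = (u − v)/(1 − uv/c²), taking u = β_B and v = β_A.
u' = (0.912 − 0.861) / (1 − (0.861)(0.912)) = 0.0510/0.2148 = 0.2375.

+0.237c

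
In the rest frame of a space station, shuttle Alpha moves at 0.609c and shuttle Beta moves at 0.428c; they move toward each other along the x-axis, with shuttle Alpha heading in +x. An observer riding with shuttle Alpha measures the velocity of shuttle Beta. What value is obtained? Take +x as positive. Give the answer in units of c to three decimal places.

-0.823c

β_A = 0.609, β_B = -0.428.
Transform to A's frame with the inverse velocity-addition law: u' = (u − v)/(1 − uv/c²), taking u = β_B and v = β_A.
u' = (-0.428 − 0.609) / (1 − (0.609)(-0.428)) = -1.0370/1.2607 = -0.8226.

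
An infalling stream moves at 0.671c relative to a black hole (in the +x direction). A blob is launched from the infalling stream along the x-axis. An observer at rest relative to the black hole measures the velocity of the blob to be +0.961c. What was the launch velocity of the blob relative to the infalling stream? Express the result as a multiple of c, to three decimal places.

+0.817c

Invert the composition law: u' = (u − v)/(1 − uv/c²).
u' = (0.961 − 0.671) / (1 − (0.961)(0.671)) = 0.2900/0.3552 = 0.8165.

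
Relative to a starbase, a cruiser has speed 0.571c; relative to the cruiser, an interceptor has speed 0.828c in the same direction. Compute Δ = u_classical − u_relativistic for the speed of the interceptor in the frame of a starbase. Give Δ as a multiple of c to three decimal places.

Δ = 0.449c

Galilean: u_cl = 0.828 + 0.571 = 1.3990.
Relativistic: u_rel = (0.828 + 0.571) / (1 + 0.828·0.571) = 1.3990/1.4728 = 0.9499.
Δ = 1.3990 − 0.9499 = 0.4491.
(The classical prediction exceeds c; the relativistic result does not.)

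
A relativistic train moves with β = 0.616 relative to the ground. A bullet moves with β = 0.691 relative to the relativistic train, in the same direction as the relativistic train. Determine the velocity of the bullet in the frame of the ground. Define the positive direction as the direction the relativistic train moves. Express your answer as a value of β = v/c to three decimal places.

β = 0.917

With v = 0.616 and u' = 0.691 (in units of c),
u = (u' + v)/(1 + u'v/c²):
u = (0.691 + 0.616) / (1 + 0.691·0.616) = 1.3070/1.4257 = 0.9168
(Galilean addition would give +1.307c, exceeding c.)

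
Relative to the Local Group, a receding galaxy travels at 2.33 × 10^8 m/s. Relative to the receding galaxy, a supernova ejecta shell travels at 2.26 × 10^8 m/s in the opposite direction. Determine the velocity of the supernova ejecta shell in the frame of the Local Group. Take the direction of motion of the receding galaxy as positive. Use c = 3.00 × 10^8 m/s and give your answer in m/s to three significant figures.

In units of c (dividing by 3.00 × 10^8 m/s): v = 0.777, u' = -0.753.
u = (u' + v)/(1 + u'v/c²):
u = (-0.753 + 0.777) / (1 + (-0.753)·0.777) = 0.0233/0.4149 = 0.0562
Converting back: u = 0.0562 × 3.00 × 10^8 m/s.

+1.69 × 10^7 m/s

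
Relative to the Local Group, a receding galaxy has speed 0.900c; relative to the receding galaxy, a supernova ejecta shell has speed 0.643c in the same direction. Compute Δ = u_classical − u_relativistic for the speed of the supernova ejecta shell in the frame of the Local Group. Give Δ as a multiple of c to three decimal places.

Δ = 0.566c

Galilean: u_cl = 0.643 + 0.900 = 1.5430.
Relativistic: u_rel = (0.643 + 0.900) / (1 + 0.643·0.900) = 1.5430/1.5787 = 0.9774.
Δ = 1.5430 − 0.9774 = 0.5656.
(The classical prediction exceeds c; the relativistic result does not.)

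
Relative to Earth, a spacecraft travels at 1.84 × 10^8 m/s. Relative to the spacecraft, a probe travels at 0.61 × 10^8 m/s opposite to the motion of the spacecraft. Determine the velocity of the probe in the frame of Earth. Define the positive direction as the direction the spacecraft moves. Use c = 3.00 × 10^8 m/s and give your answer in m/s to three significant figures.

+1.41 × 10^8 m/s

In units of c (dividing by 3.00 × 10^8 m/s): v = 0.613, u' = -0.203.
u = (u' + v)/(1 + u'v/c²):
u = (-0.203 + 0.613) / (1 + (-0.203)·0.613) = 0.4100/0.8753 = 0.4684
Converting back: u = 0.4684 × 3.00 × 10^8 m/s.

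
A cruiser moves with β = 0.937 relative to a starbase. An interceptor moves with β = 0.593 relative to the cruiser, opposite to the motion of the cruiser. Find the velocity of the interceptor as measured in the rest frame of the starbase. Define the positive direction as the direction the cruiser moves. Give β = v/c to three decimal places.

β = +0.774

With v = 0.937 and u' = -0.593 (in units of c),
u = (u' + v)/(1 + u'v/c²):
u = (-0.593 + 0.937) / (1 + (-0.593)·0.937) = 0.3440/0.4444 = 0.7741
(Galilean addition would give +0.344c.)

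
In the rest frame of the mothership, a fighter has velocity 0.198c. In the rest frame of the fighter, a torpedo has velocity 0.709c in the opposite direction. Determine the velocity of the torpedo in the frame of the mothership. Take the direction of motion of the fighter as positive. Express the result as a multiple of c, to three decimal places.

With v = 0.198 and u' = -0.709 (in units of c),
u = (u' + v)/(1 + u'v/c²):
u = (-0.709 + 0.198) / (1 + (-0.709)·0.198) = -0.5110/0.8596 = -0.5945
(Galilean addition would give -0.511c.)

-0.594c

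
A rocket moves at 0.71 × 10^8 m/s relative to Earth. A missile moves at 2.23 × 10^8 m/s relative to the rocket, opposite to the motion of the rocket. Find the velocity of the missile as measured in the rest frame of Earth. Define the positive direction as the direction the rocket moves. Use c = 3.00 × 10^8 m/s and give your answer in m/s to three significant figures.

-1.84 × 10^8 m/s

In units of c (dividing by 3.00 × 10^8 m/s): v = 0.237, u' = -0.743.
u = (u' + v)/(1 + u'v/c²):
u = (-0.743 + 0.237) / (1 + (-0.743)·0.237) = -0.5067/0.8241 = -0.6148
Converting back: u = -0.6148 × 3.00 × 10^8 m/s.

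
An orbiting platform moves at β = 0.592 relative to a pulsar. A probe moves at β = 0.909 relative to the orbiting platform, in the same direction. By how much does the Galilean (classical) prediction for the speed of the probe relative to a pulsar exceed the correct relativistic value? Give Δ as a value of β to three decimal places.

Galilean: u_cl = 0.909 + 0.592 = 1.5010.
Relativistic: u_rel = (0.909 + 0.592) / (1 + 0.909·0.592) = 1.5010/1.5381 = 0.9759.
Δ = 1.5010 − 0.9759 = 0.5251.
(The classical prediction exceeds c; the relativistic result does not.)

Δ = 0.525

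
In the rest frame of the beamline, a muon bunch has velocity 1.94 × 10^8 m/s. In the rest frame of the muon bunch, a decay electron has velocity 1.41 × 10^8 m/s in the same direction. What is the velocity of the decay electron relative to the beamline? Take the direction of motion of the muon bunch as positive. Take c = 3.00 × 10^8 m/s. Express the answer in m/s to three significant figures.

2.57 × 10^8 m/s

In units of c (dividing by 3.00 × 10^8 m/s): v = 0.647, u' = 0.470.
u = (u' + v)/(1 + u'v/c²):
u = (0.470 + 0.647) / (1 + 0.470·0.647) = 1.1167/1.3039 = 0.8564
(Galilean addition would give +1.117c, exceeding c.)
Converting back: u = 0.8564 × 3.00 × 10^8 m/s.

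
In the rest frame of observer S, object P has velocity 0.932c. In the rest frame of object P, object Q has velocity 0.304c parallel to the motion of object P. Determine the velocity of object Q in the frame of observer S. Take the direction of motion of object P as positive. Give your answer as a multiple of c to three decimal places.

With v = 0.932 and u' = 0.304 (in units of c),
u = (u' + v)/(1 + u'v/c²):
u = (0.304 + 0.932) / (1 + 0.304·0.932) = 1.2360/1.2833 = 0.9631
(Galilean addition would give +1.236c, exceeding c.)

0.963c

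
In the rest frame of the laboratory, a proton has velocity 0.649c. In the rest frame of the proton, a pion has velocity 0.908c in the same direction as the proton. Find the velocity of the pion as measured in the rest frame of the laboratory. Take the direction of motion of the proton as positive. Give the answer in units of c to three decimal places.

With v = 0.649 and u' = 0.908 (in units of c),
u = (u' + v)/(1 + u'v/c²):
u = (0.908 + 0.649) / (1 + 0.908·0.649) = 1.5570/1.5893 = 0.9797

0.980c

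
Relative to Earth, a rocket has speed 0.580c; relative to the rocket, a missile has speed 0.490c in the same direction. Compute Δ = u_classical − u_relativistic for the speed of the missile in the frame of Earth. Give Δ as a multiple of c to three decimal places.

Galilean: u_cl = 0.490 + 0.580 = 1.0700.
Relativistic: u_rel = (0.490 + 0.580) / (1 + 0.490·0.580) = 1.0700/1.2842 = 0.8332.
Δ = 1.0700 − 0.8332 = 0.2368.
(The classical prediction exceeds c; the relativistic result does not.)

Δ = 0.237c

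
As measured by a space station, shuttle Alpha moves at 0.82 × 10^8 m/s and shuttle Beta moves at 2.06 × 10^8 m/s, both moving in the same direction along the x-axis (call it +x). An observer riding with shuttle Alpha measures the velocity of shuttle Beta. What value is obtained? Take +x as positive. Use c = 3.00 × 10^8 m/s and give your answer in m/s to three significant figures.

+1.53 × 10^8 m/s

β_A = 0.273, β_B = 0.687 (dividing each by c = 3.00 × 10^8 m/s).
Transform to A's frame with the inverse velocity-addition law: u' = (u − v)/(1 − uv/c²), taking u = β_B and v = β_A.
u' = (0.687 − 0.273) / (1 − (0.273)(0.687)) = 0.4133/0.8123 = 0.5088.
u' = 0.5088 × 3.00 × 10^8 m/s.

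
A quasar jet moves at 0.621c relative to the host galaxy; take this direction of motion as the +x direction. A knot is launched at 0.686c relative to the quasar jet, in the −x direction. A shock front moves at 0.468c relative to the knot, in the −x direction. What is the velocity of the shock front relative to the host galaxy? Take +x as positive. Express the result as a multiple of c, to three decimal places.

-0.552c

Apply u = (u' + v)/(1 + u'v/c²) successively, working outward toward the host galaxy.
Start: velocity of the quasar jet relative to the host galaxy = 0.6210c.
Compose with the knot (u' = -0.686 in the quasar jet frame): u_1 = (-0.686 + 0.621) / (1 + (-0.686)·0.621) = -0.0650/0.5740 = -0.1132.
Compose with the shock front (u' = -0.468 in the knot frame): u_2 = (-0.468 + (-0.113)) / (1 + (-0.468)·(-0.113)) = -0.5812/1.0530 = -0.5520.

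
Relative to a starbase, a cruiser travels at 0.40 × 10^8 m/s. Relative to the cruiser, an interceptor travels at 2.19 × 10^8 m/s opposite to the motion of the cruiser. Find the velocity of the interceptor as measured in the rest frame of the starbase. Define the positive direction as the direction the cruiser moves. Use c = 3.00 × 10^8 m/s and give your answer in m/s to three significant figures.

In units of c (dividing by 3.00 × 10^8 m/s): v = 0.133, u' = -0.730.
u = (u' + v)/(1 + u'v/c²):
u = (-0.730 + 0.133) / (1 + (-0.730)·0.133) = -0.5967/0.9027 = -0.6610
(Galilean addition would give -0.597c.)
Converting back: u = -0.6610 × 3.00 × 10^8 m/s.

-1.98 × 10^8 m/s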